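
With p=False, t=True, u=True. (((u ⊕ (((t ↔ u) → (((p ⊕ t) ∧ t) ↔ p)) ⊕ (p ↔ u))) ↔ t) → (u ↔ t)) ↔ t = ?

True

t ↔ u = True ↔ True = True
p ⊕ t = False ⊕ True = True
(p ⊕ t) ∧ t = True ∧ True = True
((p ⊕ t) ∧ t) ↔ p = True ↔ False = False
(t ↔ u) → (((p ⊕ t) ∧ t) ↔ p) = True → False = False
p ↔ u = False ↔ True = False
((t ↔ u) → (((p ⊕ t) ∧ t) ↔ p)) ⊕ (p ↔ u) = False ⊕ False = False
u ⊕ (((t ↔ u) → (((p ⊕ t) ∧ t) ↔ p)) ⊕ (p ↔ u)) = True ⊕ False = True
(u ⊕ (((t ↔ u) → (((p ⊕ t) ∧ t) ↔ p)) ⊕ (p ↔ u))) ↔ t = True ↔ True = True
u ↔ t = True ↔ True = True
((u ⊕ (((t ↔ u) → (((p ⊕ t) ∧ t) ↔ p)) ⊕ (p ↔ u))) ↔ t) → (u ↔ t) = True → True = True
(((u ⊕ (((t ↔ u) → (((p ⊕ t) ∧ t) ↔ p)) ⊕ (p ↔ u))) ↔ t) → (u ↔ t)) ↔ t = True ↔ True = True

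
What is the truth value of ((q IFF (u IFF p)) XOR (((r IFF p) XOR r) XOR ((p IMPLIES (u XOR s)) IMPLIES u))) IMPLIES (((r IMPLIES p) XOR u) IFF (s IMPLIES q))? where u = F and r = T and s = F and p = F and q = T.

u IFF p = F IFF F = T
q IFF (u IFF p) = T IFF T = T
r IFF p = T IFF F = F
(r IFF p) XOR r = F XOR T = T
u XOR s = F XOR F = F
p IMPLIES (u XOR s) = F IMPLIES F = T
(p IMPLIES (u XOR s)) IMPLIES u = T IMPLIES F = F
((r IFF p) XOR r) XOR ((p IMPLIES (u XOR s)) IMPLIES u) = T XOR F = T
(q IFF (u IFF p)) XOR (((r IFF p) XOR r) XOR ((p IMPLIES (u XOR s)) IMPLIES u)) = T XOR T = F
r IMPLIES p = T IMPLIES F = F
(r IMPLIES p) XOR u = F XOR F = F
s IMPLIES q = F IMPLIES T = T
((r IMPLIES p) XOR u) IFF (s IMPLIES q) = F IFF T = F
((q IFF (u IFF p)) XOR (((r IFF p) XOR r) XOR ((p IMPLIES (u XOR s)) IMPLIES u))) IMPLIES (((r IMPLIES p) XOR u) IFF (s IMPLIES q)) = F IMPLIES F = T

T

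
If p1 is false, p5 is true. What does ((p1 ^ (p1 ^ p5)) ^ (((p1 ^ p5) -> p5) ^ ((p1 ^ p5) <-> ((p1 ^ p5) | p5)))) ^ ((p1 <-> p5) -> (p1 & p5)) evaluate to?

p1 ^ p5 = F ^ T = T
p1 ^ (p1 ^ p5) = F ^ T = T
p1 ^ p5 = F ^ T = T
(p1 ^ p5) -> p5 = T -> T = T
p1 ^ p5 = F ^ T = T
p1 ^ p5 = F ^ T = T
(p1 ^ p5) | p5 = T | T = T
(p1 ^ p5) <-> ((p1 ^ p5) | p5) = T <-> T = T
((p1 ^ p5) -> p5) ^ ((p1 ^ p5) <-> ((p1 ^ p5) | p5)) = T ^ T = F
(p1 ^ (p1 ^ p5)) ^ (((p1 ^ p5) -> p5) ^ ((p1 ^ p5) <-> ((p1 ^ p5) | p5))) = T ^ F = T
p1 <-> p5 = F <-> T = F
p1 & p5 = F & T = F
(p1 <-> p5) -> (p1 & p5) = F -> F = T
((p1 ^ (p1 ^ p5)) ^ (((p1 ^ p5) -> p5) ^ ((p1 ^ p5) <-> ((p1 ^ p5) | p5)))) ^ ((p1 <-> p5) -> (p1 & p5)) = T ^ T = F

F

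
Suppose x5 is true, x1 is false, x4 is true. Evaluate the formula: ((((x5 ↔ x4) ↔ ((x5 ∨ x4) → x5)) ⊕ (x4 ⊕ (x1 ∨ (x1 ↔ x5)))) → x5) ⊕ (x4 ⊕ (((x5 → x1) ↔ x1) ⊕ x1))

True

x5 ↔ x4 = True ↔ True = True
x5 ∨ x4 = True ∨ True = True
(x5 ∨ x4) → x5 = True → True = True
(x5 ↔ x4) ↔ ((x5 ∨ x4) → x5) = True ↔ True = True
x1 ↔ x5 = False ↔ True = False
x1 ∨ (x1 ↔ x5) = False ∨ False = False
x4 ⊕ (x1 ∨ (x1 ↔ x5)) = True ⊕ False = True
((x5 ↔ x4) ↔ ((x5 ∨ x4) → x5)) ⊕ (x4 ⊕ (x1 ∨ (x1 ↔ x5))) = True ⊕ True = False
(((x5 ↔ x4) ↔ ((x5 ∨ x4) → x5)) ⊕ (x4 ⊕ (x1 ∨ (x1 ↔ x5)))) → x5 = False → True = True
x5 → x1 = True → False = False
(x5 → x1) ↔ x1 = False ↔ False = True
((x5 → x1) ↔ x1) ⊕ x1 = True ⊕ False = True
x4 ⊕ (((x5 → x1) ↔ x1) ⊕ x1) = True ⊕ True = False
((((x5 ↔ x4) ↔ ((x5 ∨ x4) → x5)) ⊕ (x4 ⊕ (x1 ∨ (x1 ↔ x5)))) → x5) ⊕ (x4 ⊕ (((x5 → x1) ↔ x1) ⊕ x1)) = True ⊕ False = True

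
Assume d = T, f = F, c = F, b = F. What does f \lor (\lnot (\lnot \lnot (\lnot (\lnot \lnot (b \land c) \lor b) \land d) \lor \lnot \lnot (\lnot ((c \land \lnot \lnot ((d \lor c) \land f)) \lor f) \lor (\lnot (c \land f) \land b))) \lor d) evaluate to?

Substituting d=T, f=F, c=F, b=F:
b \land c = F \land F = F
\lnot (b \land c) = \lnot F = T
\lnot \lnot (b \land c) = \lnot T = F
\lnot \lnot (b \land c) \lor b = F \lor F = F
\lnot (\lnot \lnot (b \land c) \lor b) = \lnot F = T
\lnot (\lnot \lnot (b \land c) \lor b) \land d = T \land T = T
\lnot (\lnot (\lnot \lnot (b \land c) \lor b) \land d) = \lnot T = F
\lnot \lnot (\lnot (\lnot \lnot (b \land c) \lor b) \land d) = \lnot F = T
d \lor c = T \lor F = T
(d \lor c) \land f = T \land F = F
\lnot ((d \lor c) \land f) = \lnot F = T
\lnot \lnot ((d \lor c) \land f) = \lnot T = F
c \land \lnot \lnot ((d \lor c) \land f) = F \land F = F
(c \land \lnot \lnot ((d \lor c) \land f)) \lor f = F \lor F = F
\lnot ((c \land \lnot \lnot ((d \lor c) \land f)) \lor f) = \lnot F = T
c \land f = F \land F = F
\lnot (c \land f) = \lnot F = T
\lnot (c \land f) \land b = T \land F = F
\lnot ((c \land \lnot \lnot ((d \lor c) \land f)) \lor f) \lor (\lnot (c \land f) \land b) = T \lor F = T
\lnot (\lnot ((c \land \lnot \lnot ((d \lor c) \land f)) \lor f) \lor (\lnot (c \land f) \land b)) = \lnot T = F
\lnot \lnot (\lnot ((c \land \lnot \lnot ((d \lor c) \land f)) \lor f) \lor (\lnot (c \land f) \land b)) = \lnot F = T
\lnot \lnot (\lnot (\lnot \lnot (b \land c) \lor b) \land d) \lor \lnot \lnot (\lnot ((c \land \lnot \lnot ((d \lor c) \land f)) \lor f) \lor (\lnot (c \land f) \land b)) = T \lor T = T
\lnot (\lnot \lnot (\lnot (\lnot \lnot (b \land c) \lor b) \land d) \lor \lnot \lnot (\lnot ((c \land \lnot \lnot ((d \lor c) \land f)) \lor f) \lor (\lnot (c \land f) \land b))) = \lnot T = F
\lnot (\lnot \lnot (\lnot (\lnot \lnot (b \land c) \lor b) \land d) \lor \lnot \lnot (\lnot ((c \land \lnot \lnot ((d \lor c) \land f)) \lor f) \lor (\lnot (c \land f) \land b))) \lor d = F \lor T = T
f \lor (\lnot (\lnot \lnot (\lnot (\lnot \lnot (b \land c) \lor b) \land d) \lor \lnot \lnot (\lnot ((c \land \lnot \lnot ((d \lor c) \land f)) \lor f) \lor (\lnot (c \land f) \land b))) \lor d) = F \lor T = T

T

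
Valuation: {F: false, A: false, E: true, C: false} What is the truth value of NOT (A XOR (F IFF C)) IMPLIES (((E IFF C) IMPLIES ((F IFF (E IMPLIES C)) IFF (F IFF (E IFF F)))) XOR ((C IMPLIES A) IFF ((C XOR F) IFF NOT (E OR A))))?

F IFF C = false IFF false = true
A XOR (F IFF C) = false XOR true = true
NOT (A XOR (F IFF C)) = NOT true = false
E IFF C = true IFF false = false
E IMPLIES C = true IMPLIES false = false
F IFF (E IMPLIES C) = false IFF false = true
E IFF F = true IFF false = false
F IFF (E IFF F) = false IFF false = true
(F IFF (E IMPLIES C)) IFF (F IFF (E IFF F)) = true IFF true = true
(E IFF C) IMPLIES ((F IFF (E IMPLIES C)) IFF (F IFF (E IFF F))) = false IMPLIES true = true
C IMPLIES A = false IMPLIES false = true
C XOR F = false XOR false = false
E OR A = true OR false = true
NOT (E OR A) = NOT true = false
(C XOR F) IFF NOT (E OR A) = false IFF false = true
(C IMPLIES A) IFF ((C XOR F) IFF NOT (E OR A)) = true IFF true = true
((E IFF C) IMPLIES ((F IFF (E IMPLIES C)) IFF (F IFF (E IFF F)))) XOR ((C IMPLIES A) IFF ((C XOR F) IFF NOT (E OR A))) = true XOR true = false
NOT (A XOR (F IFF C)) IMPLIES (((E IFF C) IMPLIES ((F IFF (E IMPLIES C)) IFF (F IFF (E IFF F)))) XOR ((C IMPLIES A) IFF ((C XOR F) IFF NOT (E OR A)))) = false IMPLIES false = true

true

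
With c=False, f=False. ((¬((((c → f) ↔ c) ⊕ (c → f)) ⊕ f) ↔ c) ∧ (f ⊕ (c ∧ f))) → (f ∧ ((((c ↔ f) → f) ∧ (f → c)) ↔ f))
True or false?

True

Substituting c=False, f=False:
c → f = False → False = True
(c → f) ↔ c = True ↔ False = False
c → f = False → False = True
((c → f) ↔ c) ⊕ (c → f) = False ⊕ True = True
(((c → f) ↔ c) ⊕ (c → f)) ⊕ f = True ⊕ False = True
¬((((c → f) ↔ c) ⊕ (c → f)) ⊕ f) = ¬True = False
¬((((c → f) ↔ c) ⊕ (c → f)) ⊕ f) ↔ c = False ↔ False = True
c ∧ f = False ∧ False = False
f ⊕ (c ∧ f) = False ⊕ False = False
(¬((((c → f) ↔ c) ⊕ (c → f)) ⊕ f) ↔ c) ∧ (f ⊕ (c ∧ f)) = True ∧ False = False
c ↔ f = False ↔ False = True
(c ↔ f) → f = True → False = False
f → c = False → False = True
((c ↔ f) → f) ∧ (f → c) = False ∧ True = False
(((c ↔ f) → f) ∧ (f → c)) ↔ f = False ↔ False = True
f ∧ ((((c ↔ f) → f) ∧ (f → c)) ↔ f) = False ∧ True = False
((¬((((c → f) ↔ c) ⊕ (c → f)) ⊕ f) ↔ c) ∧ (f ⊕ (c ∧ f))) → (f ∧ ((((c ↔ f) → f) ∧ (f → c)) ↔ f)) = False → False = True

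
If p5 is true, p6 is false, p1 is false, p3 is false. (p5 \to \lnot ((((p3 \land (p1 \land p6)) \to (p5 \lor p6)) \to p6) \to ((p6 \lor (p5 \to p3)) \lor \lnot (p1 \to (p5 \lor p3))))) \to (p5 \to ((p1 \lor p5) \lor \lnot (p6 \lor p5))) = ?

Substituting p5=T, p6=F, p1=F, p3=F:
p1 \land p6 = F \land F = F
p3 \land (p1 \land p6) = F \land F = F
p5 \lor p6 = T \lor F = T
(p3 \land (p1 \land p6)) \to (p5 \lor p6) = F \to T = T
((p3 \land (p1 \land p6)) \to (p5 \lor p6)) \to p6 = T \to F = F
p5 \to p3 = T \to F = F
p6 \lor (p5 \to p3) = F \lor F = F
p5 \lor p3 = T \lor F = T
p1 \to (p5 \lor p3) = F \to T = T
\lnot (p1 \to (p5 \lor p3)) = \lnot T = F
(p6 \lor (p5 \to p3)) \lor \lnot (p1 \to (p5 \lor p3)) = F \lor F = F
(((p3 \land (p1 \land p6)) \to (p5 \lor p6)) \to p6) \to ((p6 \lor (p5 \to p3)) \lor \lnot (p1 \to (p5 \lor p3))) = F \to F = T
\lnot ((((p3 \land (p1 \land p6)) \to (p5 \lor p6)) \to p6) \to ((p6 \lor (p5 \to p3)) \lor \lnot (p1 \to (p5 \lor p3)))) = \lnot T = F
p5 \to \lnot ((((p3 \land (p1 \land p6)) \to (p5 \lor p6)) \to p6) \to ((p6 \lor (p5 \to p3)) \lor \lnot (p1 \to (p5 \lor p3)))) = T \to F = F
p1 \lor p5 = F \lor T = T
p6 \lor p5 = F \lor T = T
\lnot (p6 \lor p5) = \lnot T = F
(p1 \lor p5) \lor \lnot (p6 \lor p5) = T \lor F = T
p5 \to ((p1 \lor p5) \lor \lnot (p6 \lor p5)) = T \to T = T
(p5 \to \lnot ((((p3 \land (p1 \land p6)) \to (p5 \lor p6)) \to p6) \to ((p6 \lor (p5 \to p3)) \lor \lnot (p1 \to (p5 \lor p3))))) \to (p5 \to ((p1 \lor p5) \lor \lnot (p6 \lor p5))) = F \to T = T

T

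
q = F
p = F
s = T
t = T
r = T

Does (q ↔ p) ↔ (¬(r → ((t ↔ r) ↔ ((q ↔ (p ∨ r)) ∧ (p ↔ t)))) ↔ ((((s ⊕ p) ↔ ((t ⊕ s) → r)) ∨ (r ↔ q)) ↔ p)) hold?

q ↔ p = F ↔ F = T
t ↔ r = T ↔ T = T
p ∨ r = F ∨ T = T
q ↔ (p ∨ r) = F ↔ T = F
p ↔ t = F ↔ T = F
(q ↔ (p ∨ r)) ∧ (p ↔ t) = F ∧ F = F
(t ↔ r) ↔ ((q ↔ (p ∨ r)) ∧ (p ↔ t)) = T ↔ F = F
r → ((t ↔ r) ↔ ((q ↔ (p ∨ r)) ∧ (p ↔ t))) = T → F = F
¬(r → ((t ↔ r) ↔ ((q ↔ (p ∨ r)) ∧ (p ↔ t)))) = ¬F = T
s ⊕ p = T ⊕ F = T
t ⊕ s = T ⊕ T = F
(t ⊕ s) → r = F → T = T
(s ⊕ p) ↔ ((t ⊕ s) → r) = T ↔ T = T
r ↔ q = T ↔ F = F
((s ⊕ p) ↔ ((t ⊕ s) → r)) ∨ (r ↔ q) = T ∨ F = T
(((s ⊕ p) ↔ ((t ⊕ s) → r)) ∨ (r ↔ q)) ↔ p = T ↔ F = F
¬(r → ((t ↔ r) ↔ ((q ↔ (p ∨ r)) ∧ (p ↔ t)))) ↔ ((((s ⊕ p) ↔ ((t ⊕ s) → r)) ∨ (r ↔ q)) ↔ p) = T ↔ F = F
(q ↔ p) ↔ (¬(r → ((t ↔ r) ↔ ((q ↔ (p ∨ r)) ∧ (p ↔ t)))) ↔ ((((s ⊕ p) ↔ ((t ⊕ s) → r)) ∨ (r ↔ q)) ↔ p)) = T ↔ F = F

F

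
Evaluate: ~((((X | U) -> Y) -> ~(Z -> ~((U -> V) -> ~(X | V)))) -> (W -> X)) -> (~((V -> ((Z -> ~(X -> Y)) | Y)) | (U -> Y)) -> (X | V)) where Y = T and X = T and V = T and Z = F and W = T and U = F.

X | U = T | F = T
(X | U) -> Y = T -> T = T
U -> V = F -> T = T
X | V = T | T = T
~(X | V) = ~T = F
(U -> V) -> ~(X | V) = T -> F = F
~((U -> V) -> ~(X | V)) = ~F = T
Z -> ~((U -> V) -> ~(X | V)) = F -> T = T
~(Z -> ~((U -> V) -> ~(X | V))) = ~T = F
((X | U) -> Y) -> ~(Z -> ~((U -> V) -> ~(X | V))) = T -> F = F
W -> X = T -> T = T
(((X | U) -> Y) -> ~(Z -> ~((U -> V) -> ~(X | V)))) -> (W -> X) = F -> T = T
~((((X | U) -> Y) -> ~(Z -> ~((U -> V) -> ~(X | V)))) -> (W -> X)) = ~T = F
X -> Y = T -> T = T
~(X -> Y) = ~T = F
Z -> ~(X -> Y) = F -> F = T
(Z -> ~(X -> Y)) | Y = T | T = T
V -> ((Z -> ~(X -> Y)) | Y) = T -> T = T
U -> Y = F -> T = T
(V -> ((Z -> ~(X -> Y)) | Y)) | (U -> Y) = T | T = T
~((V -> ((Z -> ~(X -> Y)) | Y)) | (U -> Y)) = ~T = F
X | V = T | T = T
~((V -> ((Z -> ~(X -> Y)) | Y)) | (U -> Y)) -> (X | V) = F -> T = T
~((((X | U) -> Y) -> ~(Z -> ~((U -> V) -> ~(X | V)))) -> (W -> X)) -> (~((V -> ((Z -> ~(X -> Y)) | Y)) | (U -> Y)) -> (X | V)) = F -> T = T

T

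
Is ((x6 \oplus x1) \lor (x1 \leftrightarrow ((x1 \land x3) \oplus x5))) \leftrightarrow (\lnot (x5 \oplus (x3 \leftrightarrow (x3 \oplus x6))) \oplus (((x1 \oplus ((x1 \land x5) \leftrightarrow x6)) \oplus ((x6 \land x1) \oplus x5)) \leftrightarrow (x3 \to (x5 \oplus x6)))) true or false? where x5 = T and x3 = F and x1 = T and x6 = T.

x6 \oplus x1 = T \oplus T = F
x1 \land x3 = T \land F = F
(x1 \land x3) \oplus x5 = F \oplus T = T
x1 \leftrightarrow ((x1 \land x3) \oplus x5) = T \leftrightarrow T = T
(x6 \oplus x1) \lor (x1 \leftrightarrow ((x1 \land x3) \oplus x5)) = F \lor T = T
x3 \oplus x6 = F \oplus T = T
x3 \leftrightarrow (x3 \oplus x6) = F \leftrightarrow T = F
x5 \oplus (x3 \leftrightarrow (x3 \oplus x6)) = T \oplus F = T
\lnot (x5 \oplus (x3 \leftrightarrow (x3 \oplus x6))) = \lnot T = F
x1 \land x5 = T \land T = T
(x1 \land x5) \leftrightarrow x6 = T \leftrightarrow T = T
x1 \oplus ((x1 \land x5) \leftrightarrow x6) = T \oplus T = F
x6 \land x1 = T \land T = T
(x6 \land x1) \oplus x5 = T \oplus T = F
(x1 \oplus ((x1 \land x5) \leftrightarrow x6)) \oplus ((x6 \land x1) \oplus x5) = F \oplus F = F
x5 \oplus x6 = T \oplus T = F
x3 \to (x5 \oplus x6) = F \to F = T
((x1 \oplus ((x1 \land x5) \leftrightarrow x6)) \oplus ((x6 \land x1) \oplus x5)) \leftrightarrow (x3 \to (x5 \oplus x6)) = F \leftrightarrow T = F
\lnot (x5 \oplus (x3 \leftrightarrow (x3 \oplus x6))) \oplus (((x1 \oplus ((x1 \land x5) \leftrightarrow x6)) \oplus ((x6 \land x1) \oplus x5)) \leftrightarrow (x3 \to (x5 \oplus x6))) = F \oplus F = F
((x6 \oplus x1) \lor (x1 \leftrightarrow ((x1 \land x3) \oplus x5))) \leftrightarrow (\lnot (x5 \oplus (x3 \leftrightarrow (x3 \oplus x6))) \oplus (((x1 \oplus ((x1 \land x5) \leftrightarrow x6)) \oplus ((x6 \land x1) \oplus x5)) \leftrightarrow (x3 \to (x5 \oplus x6)))) = T \leftrightarrow F = F

F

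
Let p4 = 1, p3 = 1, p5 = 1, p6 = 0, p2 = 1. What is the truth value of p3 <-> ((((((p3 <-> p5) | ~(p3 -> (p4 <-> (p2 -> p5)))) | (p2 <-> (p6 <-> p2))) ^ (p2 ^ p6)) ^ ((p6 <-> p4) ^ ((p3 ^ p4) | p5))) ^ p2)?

p3 <-> p5 = 1 <-> 1 = 1
p2 -> p5 = 1 -> 1 = 1
p4 <-> (p2 -> p5) = 1 <-> 1 = 1
p3 -> (p4 <-> (p2 -> p5)) = 1 -> 1 = 1
~(p3 -> (p4 <-> (p2 -> p5))) = ~1 = 0
(p3 <-> p5) | ~(p3 -> (p4 <-> (p2 -> p5))) = 1 | 0 = 1
p6 <-> p2 = 0 <-> 1 = 0
p2 <-> (p6 <-> p2) = 1 <-> 0 = 0
((p3 <-> p5) | ~(p3 -> (p4 <-> (p2 -> p5)))) | (p2 <-> (p6 <-> p2)) = 1 | 0 = 1
p2 ^ p6 = 1 ^ 0 = 1
(((p3 <-> p5) | ~(p3 -> (p4 <-> (p2 -> p5)))) | (p2 <-> (p6 <-> p2))) ^ (p2 ^ p6) = 1 ^ 1 = 0
p6 <-> p4 = 0 <-> 1 = 0
p3 ^ p4 = 1 ^ 1 = 0
(p3 ^ p4) | p5 = 0 | 1 = 1
(p6 <-> p4) ^ ((p3 ^ p4) | p5) = 0 ^ 1 = 1
((((p3 <-> p5) | ~(p3 -> (p4 <-> (p2 -> p5)))) | (p2 <-> (p6 <-> p2))) ^ (p2 ^ p6)) ^ ((p6 <-> p4) ^ ((p3 ^ p4) | p5)) = 0 ^ 1 = 1
(((((p3 <-> p5) | ~(p3 -> (p4 <-> (p2 -> p5)))) | (p2 <-> (p6 <-> p2))) ^ (p2 ^ p6)) ^ ((p6 <-> p4) ^ ((p3 ^ p4) | p5))) ^ p2 = 1 ^ 1 = 0
p3 <-> ((((((p3 <-> p5) | ~(p3 -> (p4 <-> (p2 -> p5)))) | (p2 <-> (p6 <-> p2))) ^ (p2 ^ p6)) ^ ((p6 <-> p4) ^ ((p3 ^ p4) | p5))) ^ p2) = 1 <-> 0 = 0

0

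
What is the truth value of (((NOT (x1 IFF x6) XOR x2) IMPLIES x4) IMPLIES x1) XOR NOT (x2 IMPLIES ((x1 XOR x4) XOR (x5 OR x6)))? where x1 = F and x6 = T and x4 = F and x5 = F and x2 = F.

x1 IFF x6 = F IFF T = F
NOT (x1 IFF x6) = NOT F = T
NOT (x1 IFF x6) XOR x2 = T XOR F = T
(NOT (x1 IFF x6) XOR x2) IMPLIES x4 = T IMPLIES F = F
((NOT (x1 IFF x6) XOR x2) IMPLIES x4) IMPLIES x1 = F IMPLIES F = T
x1 XOR x4 = F XOR F = F
x5 OR x6 = F OR T = T
(x1 XOR x4) XOR (x5 OR x6) = F XOR T = T
x2 IMPLIES ((x1 XOR x4) XOR (x5 OR x6)) = F IMPLIES T = T
NOT (x2 IMPLIES ((x1 XOR x4) XOR (x5 OR x6))) = NOT T = F
(((NOT (x1 IFF x6) XOR x2) IMPLIES x4) IMPLIES x1) XOR NOT (x2 IMPLIES ((x1 XOR x4) XOR (x5 OR x6))) = T XOR F = T

T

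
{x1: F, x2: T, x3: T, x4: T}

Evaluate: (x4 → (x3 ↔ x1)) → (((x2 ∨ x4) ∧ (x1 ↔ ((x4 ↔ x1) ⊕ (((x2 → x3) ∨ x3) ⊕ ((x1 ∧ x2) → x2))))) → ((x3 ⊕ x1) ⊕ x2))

T

Substituting x1=F, x2=T, x3=T, x4=T:
x3 ↔ x1 = T ↔ F = F
x4 → (x3 ↔ x1) = T → F = F
x2 ∨ x4 = T ∨ T = T
x4 ↔ x1 = T ↔ F = F
x2 → x3 = T → T = T
(x2 → x3) ∨ x3 = T ∨ T = T
x1 ∧ x2 = F ∧ T = F
(x1 ∧ x2) → x2 = F → T = T
((x2 → x3) ∨ x3) ⊕ ((x1 ∧ x2) → x2) = T ⊕ T = F
(x4 ↔ x1) ⊕ (((x2 → x3) ∨ x3) ⊕ ((x1 ∧ x2) → x2)) = F ⊕ F = F
x1 ↔ ((x4 ↔ x1) ⊕ (((x2 → x3) ∨ x3) ⊕ ((x1 ∧ x2) → x2))) = F ↔ F = T
(x2 ∨ x4) ∧ (x1 ↔ ((x4 ↔ x1) ⊕ (((x2 → x3) ∨ x3) ⊕ ((x1 ∧ x2) → x2)))) = T ∧ T = T
x3 ⊕ x1 = T ⊕ F = T
(x3 ⊕ x1) ⊕ x2 = T ⊕ T = F
((x2 ∨ x4) ∧ (x1 ↔ ((x4 ↔ x1) ⊕ (((x2 → x3) ∨ x3) ⊕ ((x1 ∧ x2) → x2))))) → ((x3 ⊕ x1) ⊕ x2) = T → F = F
(x4 → (x3 ↔ x1)) → (((x2 ∨ x4) ∧ (x1 ↔ ((x4 ↔ x1) ⊕ (((x2 → x3) ∨ x3) ⊕ ((x1 ∧ x2) → x2))))) → ((x3 ⊕ x1) ⊕ x2)) = F → F = T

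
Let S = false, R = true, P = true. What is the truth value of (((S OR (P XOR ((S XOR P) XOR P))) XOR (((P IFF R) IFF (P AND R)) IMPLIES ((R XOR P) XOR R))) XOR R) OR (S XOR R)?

S XOR P = false XOR true = true
(S XOR P) XOR P = true XOR true = false
P XOR ((S XOR P) XOR P) = true XOR false = true
S OR (P XOR ((S XOR P) XOR P)) = false OR true = true
P IFF R = true IFF true = true
P AND R = true AND true = true
(P IFF R) IFF (P AND R) = true IFF true = true
R XOR P = true XOR true = false
(R XOR P) XOR R = false XOR true = true
((P IFF R) IFF (P AND R)) IMPLIES ((R XOR P) XOR R) = true IMPLIES true = true
(S OR (P XOR ((S XOR P) XOR P))) XOR (((P IFF R) IFF (P AND R)) IMPLIES ((R XOR P) XOR R)) = true XOR true = false
((S OR (P XOR ((S XOR P) XOR P))) XOR (((P IFF R) IFF (P AND R)) IMPLIES ((R XOR P) XOR R))) XOR R = false XOR true = true
S XOR R = false XOR true = true
(((S OR (P XOR ((S XOR P) XOR P))) XOR (((P IFF R) IFF (P AND R)) IMPLIES ((R XOR P) XOR R))) XOR R) OR (S XOR R) = true OR true = true

true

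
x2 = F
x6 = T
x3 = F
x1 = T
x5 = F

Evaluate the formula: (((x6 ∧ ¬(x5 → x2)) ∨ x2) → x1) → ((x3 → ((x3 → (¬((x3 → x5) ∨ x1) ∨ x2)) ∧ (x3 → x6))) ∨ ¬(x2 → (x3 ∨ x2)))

x5 → x2 = F → F = T
¬(x5 → x2) = ¬T = F
x6 ∧ ¬(x5 → x2) = T ∧ F = F
(x6 ∧ ¬(x5 → x2)) ∨ x2 = F ∨ F = F
((x6 ∧ ¬(x5 → x2)) ∨ x2) → x1 = F → T = T
x3 → x5 = F → F = T
(x3 → x5) ∨ x1 = T ∨ T = T
¬((x3 → x5) ∨ x1) = ¬T = F
¬((x3 → x5) ∨ x1) ∨ x2 = F ∨ F = F
x3 → (¬((x3 → x5) ∨ x1) ∨ x2) = F → F = T
x3 → x6 = F → T = T
(x3 → (¬((x3 → x5) ∨ x1) ∨ x2)) ∧ (x3 → x6) = T ∧ T = T
x3 → ((x3 → (¬((x3 → x5) ∨ x1) ∨ x2)) ∧ (x3 → x6)) = F → T = T
x3 ∨ x2 = F ∨ F = F
x2 → (x3 ∨ x2) = F → F = T
¬(x2 → (x3 ∨ x2)) = ¬T = F
(x3 → ((x3 → (¬((x3 → x5) ∨ x1) ∨ x2)) ∧ (x3 → x6))) ∨ ¬(x2 → (x3 ∨ x2)) = T ∨ F = T
(((x6 ∧ ¬(x5 → x2)) ∨ x2) → x1) → ((x3 → ((x3 → (¬((x3 → x5) ∨ x1) ∨ x2)) ∧ (x3 → x6))) ∨ ¬(x2 → (x3 ∨ x2))) = T → T = T

T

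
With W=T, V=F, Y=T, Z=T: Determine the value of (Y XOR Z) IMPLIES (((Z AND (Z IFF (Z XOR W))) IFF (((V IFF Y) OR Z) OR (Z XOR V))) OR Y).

Y XOR Z = T XOR T = F
Z XOR W = T XOR T = F
Z IFF (Z XOR W) = T IFF F = F
Z AND (Z IFF (Z XOR W)) = T AND F = F
V IFF Y = F IFF T = F
(V IFF Y) OR Z = F OR T = T
Z XOR V = T XOR F = T
((V IFF Y) OR Z) OR (Z XOR V) = T OR T = T
(Z AND (Z IFF (Z XOR W))) IFF (((V IFF Y) OR Z) OR (Z XOR V)) = F IFF T = F
((Z AND (Z IFF (Z XOR W))) IFF (((V IFF Y) OR Z) OR (Z XOR V))) OR Y = F OR T = T
(Y XOR Z) IMPLIES (((Z AND (Z IFF (Z XOR W))) IFF (((V IFF Y) OR Z) OR (Z XOR V))) OR Y) = F IMPLIES T = T

T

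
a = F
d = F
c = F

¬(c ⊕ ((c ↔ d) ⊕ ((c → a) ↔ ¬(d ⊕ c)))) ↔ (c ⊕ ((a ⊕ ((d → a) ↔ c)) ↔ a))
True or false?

T

c ↔ d = F ↔ F = T
c → a = F → F = T
d ⊕ c = F ⊕ F = F
¬(d ⊕ c) = ¬F = T
(c → a) ↔ ¬(d ⊕ c) = T ↔ T = T
(c ↔ d) ⊕ ((c → a) ↔ ¬(d ⊕ c)) = T ⊕ T = F
c ⊕ ((c ↔ d) ⊕ ((c → a) ↔ ¬(d ⊕ c))) = F ⊕ F = F
¬(c ⊕ ((c ↔ d) ⊕ ((c → a) ↔ ¬(d ⊕ c)))) = ¬F = T
d → a = F → F = T
(d → a) ↔ c = T ↔ F = F
a ⊕ ((d → a) ↔ c) = F ⊕ F = F
(a ⊕ ((d → a) ↔ c)) ↔ a = F ↔ F = T
c ⊕ ((a ⊕ ((d → a) ↔ c)) ↔ a) = F ⊕ T = T
¬(c ⊕ ((c ↔ d) ⊕ ((c → a) ↔ ¬(d ⊕ c)))) ↔ (c ⊕ ((a ⊕ ((d → a) ↔ c)) ↔ a)) = T ↔ T = T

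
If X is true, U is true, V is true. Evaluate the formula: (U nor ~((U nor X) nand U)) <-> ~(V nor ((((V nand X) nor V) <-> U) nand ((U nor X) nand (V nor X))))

Substituting X=1, U=1, V=1:
U nor X = 1 nor 1 = 0
(U nor X) nand U = 0 nand 1 = 1
~((U nor X) nand U) = ~1 = 0
U nor ~((U nor X) nand U) = 1 nor 0 = 0
V nand X = 1 nand 1 = 0
(V nand X) nor V = 0 nor 1 = 0
((V nand X) nor V) <-> U = 0 <-> 1 = 0
U nor X = 1 nor 1 = 0
V nor X = 1 nor 1 = 0
(U nor X) nand (V nor X) = 0 nand 0 = 1
(((V nand X) nor V) <-> U) nand ((U nor X) nand (V nor X)) = 0 nand 1 = 1
V nor ((((V nand X) nor V) <-> U) nand ((U nor X) nand (V nor X))) = 1 nor 1 = 0
~(V nor ((((V nand X) nor V) <-> U) nand ((U nor X) nand (V nor X)))) = ~0 = 1
(U nor ~((U nor X) nand U)) <-> ~(V nor ((((V nand X) nor V) <-> U) nand ((U nor X) nand (V nor X)))) = 0 <-> 1 = 0

0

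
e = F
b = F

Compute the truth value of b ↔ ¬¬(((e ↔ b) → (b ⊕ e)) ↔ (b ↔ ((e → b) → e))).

Substituting e=F, b=F:
e ↔ b = F ↔ F = T
b ⊕ e = F ⊕ F = F
(e ↔ b) → (b ⊕ e) = T → F = F
e → b = F → F = T
(e → b) → e = T → F = F
b ↔ ((e → b) → e) = F ↔ F = T
((e ↔ b) → (b ⊕ e)) ↔ (b ↔ ((e → b) → e)) = F ↔ T = F
¬(((e ↔ b) → (b ⊕ e)) ↔ (b ↔ ((e → b) → e))) = ¬F = T
¬¬(((e ↔ b) → (b ⊕ e)) ↔ (b ↔ ((e → b) → e))) = ¬T = F
b ↔ ¬¬(((e ↔ b) → (b ⊕ e)) ↔ (b ↔ ((e → b) → e))) = F ↔ F = T

T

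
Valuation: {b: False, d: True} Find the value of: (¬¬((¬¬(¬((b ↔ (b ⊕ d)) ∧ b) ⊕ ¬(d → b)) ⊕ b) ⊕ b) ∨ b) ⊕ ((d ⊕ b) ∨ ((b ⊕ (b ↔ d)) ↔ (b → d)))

Substituting b=False, d=True:
b ⊕ d = False ⊕ True = True
b ↔ (b ⊕ d) = False ↔ True = False
(b ↔ (b ⊕ d)) ∧ b = False ∧ False = False
¬((b ↔ (b ⊕ d)) ∧ b) = ¬False = True
d → b = True → False = False
¬(d → b) = ¬False = True
¬((b ↔ (b ⊕ d)) ∧ b) ⊕ ¬(d → b) = True ⊕ True = False
¬(¬((b ↔ (b ⊕ d)) ∧ b) ⊕ ¬(d → b)) = ¬False = True
¬¬(¬((b ↔ (b ⊕ d)) ∧ b) ⊕ ¬(d → b)) = ¬True = False
¬¬(¬((b ↔ (b ⊕ d)) ∧ b) ⊕ ¬(d → b)) ⊕ b = False ⊕ False = False
(¬¬(¬((b ↔ (b ⊕ d)) ∧ b) ⊕ ¬(d → b)) ⊕ b) ⊕ b = False ⊕ False = False
¬((¬¬(¬((b ↔ (b ⊕ d)) ∧ b) ⊕ ¬(d → b)) ⊕ b) ⊕ b) = ¬False = True
¬¬((¬¬(¬((b ↔ (b ⊕ d)) ∧ b) ⊕ ¬(d → b)) ⊕ b) ⊕ b) = ¬True = False
¬¬((¬¬(¬((b ↔ (b ⊕ d)) ∧ b) ⊕ ¬(d → b)) ⊕ b) ⊕ b) ∨ b = False ∨ False = False
d ⊕ b = True ⊕ False = True
b ↔ d = False ↔ True = False
b ⊕ (b ↔ d) = False ⊕ False = False
b → d = False → True = True
(b ⊕ (b ↔ d)) ↔ (b → d) = False ↔ True = False
(d ⊕ b) ∨ ((b ⊕ (b ↔ d)) ↔ (b → d)) = True ∨ False = True
(¬¬((¬¬(¬((b ↔ (b ⊕ d)) ∧ b) ⊕ ¬(d → b)) ⊕ b) ⊕ b) ∨ b) ⊕ ((d ⊕ b) ∨ ((b ⊕ (b ↔ d)) ↔ (b → d))) = False ⊕ True = True

True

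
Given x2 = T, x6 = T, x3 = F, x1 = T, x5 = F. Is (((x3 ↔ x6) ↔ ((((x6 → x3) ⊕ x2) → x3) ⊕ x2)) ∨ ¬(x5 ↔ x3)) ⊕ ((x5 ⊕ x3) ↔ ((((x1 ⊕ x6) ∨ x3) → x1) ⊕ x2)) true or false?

T

x3 ↔ x6 = F ↔ T = F
x6 → x3 = T → F = F
(x6 → x3) ⊕ x2 = F ⊕ T = T
((x6 → x3) ⊕ x2) → x3 = T → F = F
(((x6 → x3) ⊕ x2) → x3) ⊕ x2 = F ⊕ T = T
(x3 ↔ x6) ↔ ((((x6 → x3) ⊕ x2) → x3) ⊕ x2) = F ↔ T = F
x5 ↔ x3 = F ↔ F = T
¬(x5 ↔ x3) = ¬T = F
((x3 ↔ x6) ↔ ((((x6 → x3) ⊕ x2) → x3) ⊕ x2)) ∨ ¬(x5 ↔ x3) = F ∨ F = F
x5 ⊕ x3 = F ⊕ F = F
x1 ⊕ x6 = T ⊕ T = F
(x1 ⊕ x6) ∨ x3 = F ∨ F = F
((x1 ⊕ x6) ∨ x3) → x1 = F → T = T
(((x1 ⊕ x6) ∨ x3) → x1) ⊕ x2 = T ⊕ T = F
(x5 ⊕ x3) ↔ ((((x1 ⊕ x6) ∨ x3) → x1) ⊕ x2) = F ↔ F = T
(((x3 ↔ x6) ↔ ((((x6 → x3) ⊕ x2) → x3) ⊕ x2)) ∨ ¬(x5 ↔ x3)) ⊕ ((x5 ⊕ x3) ↔ ((((x1 ⊕ x6) ∨ x3) → x1) ⊕ x2)) = F ⊕ T = T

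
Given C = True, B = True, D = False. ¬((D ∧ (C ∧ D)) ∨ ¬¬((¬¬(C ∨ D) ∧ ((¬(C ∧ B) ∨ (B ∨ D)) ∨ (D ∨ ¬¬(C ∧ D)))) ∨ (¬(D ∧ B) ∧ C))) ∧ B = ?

C ∧ D = True ∧ False = False
D ∧ (C ∧ D) = False ∧ False = False
C ∨ D = True ∨ False = True
¬(C ∨ D) = ¬True = False
¬¬(C ∨ D) = ¬False = True
C ∧ B = True ∧ True = True
¬(C ∧ B) = ¬True = False
B ∨ D = True ∨ False = True
¬(C ∧ B) ∨ (B ∨ D) = False ∨ True = True
C ∧ D = True ∧ False = False
¬(C ∧ D) = ¬False = True
¬¬(C ∧ D) = ¬True = False
D ∨ ¬¬(C ∧ D) = False ∨ False = False
(¬(C ∧ B) ∨ (B ∨ D)) ∨ (D ∨ ¬¬(C ∧ D)) = True ∨ False = True
¬¬(C ∨ D) ∧ ((¬(C ∧ B) ∨ (B ∨ D)) ∨ (D ∨ ¬¬(C ∧ D))) = True ∧ True = True
D ∧ B = False ∧ True = False
¬(D ∧ B) = ¬False = True
¬(D ∧ B) ∧ C = True ∧ True = True
(¬¬(C ∨ D) ∧ ((¬(C ∧ B) ∨ (B ∨ D)) ∨ (D ∨ ¬¬(C ∧ D)))) ∨ (¬(D ∧ B) ∧ C) = True ∨ True = True
¬((¬¬(C ∨ D) ∧ ((¬(C ∧ B) ∨ (B ∨ D)) ∨ (D ∨ ¬¬(C ∧ D)))) ∨ (¬(D ∧ B) ∧ C)) = ¬True = False
¬¬((¬¬(C ∨ D) ∧ ((¬(C ∧ B) ∨ (B ∨ D)) ∨ (D ∨ ¬¬(C ∧ D)))) ∨ (¬(D ∧ B) ∧ C)) = ¬False = True
(D ∧ (C ∧ D)) ∨ ¬¬((¬¬(C ∨ D) ∧ ((¬(C ∧ B) ∨ (B ∨ D)) ∨ (D ∨ ¬¬(C ∧ D)))) ∨ (¬(D ∧ B) ∧ C)) = False ∨ True = True
¬((D ∧ (C ∧ D)) ∨ ¬¬((¬¬(C ∨ D) ∧ ((¬(C ∧ B) ∨ (B ∨ D)) ∨ (D ∨ ¬¬(C ∧ D)))) ∨ (¬(D ∧ B) ∧ C))) = ¬True = False
¬((D ∧ (C ∧ D)) ∨ ¬¬((¬¬(C ∨ D) ∧ ((¬(C ∧ B) ∨ (B ∨ D)) ∨ (D ∨ ¬¬(C ∧ D)))) ∨ (¬(D ∧ B) ∧ C))) ∧ B = False ∧ True = False

False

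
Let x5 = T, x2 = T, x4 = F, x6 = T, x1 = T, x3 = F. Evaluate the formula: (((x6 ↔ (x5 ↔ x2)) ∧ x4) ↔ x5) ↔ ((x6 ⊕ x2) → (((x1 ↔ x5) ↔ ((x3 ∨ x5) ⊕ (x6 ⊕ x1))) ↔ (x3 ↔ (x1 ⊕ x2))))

Substituting x5=T, x2=T, x4=F, x6=T, x1=T, x3=F:
x5 ↔ x2 = T ↔ T = T
x6 ↔ (x5 ↔ x2) = T ↔ T = T
(x6 ↔ (x5 ↔ x2)) ∧ x4 = T ∧ F = F
((x6 ↔ (x5 ↔ x2)) ∧ x4) ↔ x5 = F ↔ T = F
x6 ⊕ x2 = T ⊕ T = F
x1 ↔ x5 = T ↔ T = T
x3 ∨ x5 = F ∨ T = T
x6 ⊕ x1 = T ⊕ T = F
(x3 ∨ x5) ⊕ (x6 ⊕ x1) = T ⊕ F = T
(x1 ↔ x5) ↔ ((x3 ∨ x5) ⊕ (x6 ⊕ x1)) = T ↔ T = T
x1 ⊕ x2 = T ⊕ T = F
x3 ↔ (x1 ⊕ x2) = F ↔ F = T
((x1 ↔ x5) ↔ ((x3 ∨ x5) ⊕ (x6 ⊕ x1))) ↔ (x3 ↔ (x1 ⊕ x2)) = T ↔ T = T
(x6 ⊕ x2) → (((x1 ↔ x5) ↔ ((x3 ∨ x5) ⊕ (x6 ⊕ x1))) ↔ (x3 ↔ (x1 ⊕ x2))) = F → T = T
(((x6 ↔ (x5 ↔ x2)) ∧ x4) ↔ x5) ↔ ((x6 ⊕ x2) → (((x1 ↔ x5) ↔ ((x3 ∨ x5) ⊕ (x6 ⊕ x1))) ↔ (x3 ↔ (x1 ⊕ x2)))) = F ↔ T = F

F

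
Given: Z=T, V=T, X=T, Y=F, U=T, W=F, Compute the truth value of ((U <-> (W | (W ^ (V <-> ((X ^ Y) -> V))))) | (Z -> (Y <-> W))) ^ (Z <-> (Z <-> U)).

X ^ Y = T ^ F = T
(X ^ Y) -> V = T -> T = T
V <-> ((X ^ Y) -> V) = T <-> T = T
W ^ (V <-> ((X ^ Y) -> V)) = F ^ T = T
W | (W ^ (V <-> ((X ^ Y) -> V))) = F | T = T
U <-> (W | (W ^ (V <-> ((X ^ Y) -> V)))) = T <-> T = T
Y <-> W = F <-> F = T
Z -> (Y <-> W) = T -> T = T
(U <-> (W | (W ^ (V <-> ((X ^ Y) -> V))))) | (Z -> (Y <-> W)) = T | T = T
Z <-> U = T <-> T = T
Z <-> (Z <-> U) = T <-> T = T
((U <-> (W | (W ^ (V <-> ((X ^ Y) -> V))))) | (Z -> (Y <-> W))) ^ (Z <-> (Z <-> U)) = T ^ T = F

F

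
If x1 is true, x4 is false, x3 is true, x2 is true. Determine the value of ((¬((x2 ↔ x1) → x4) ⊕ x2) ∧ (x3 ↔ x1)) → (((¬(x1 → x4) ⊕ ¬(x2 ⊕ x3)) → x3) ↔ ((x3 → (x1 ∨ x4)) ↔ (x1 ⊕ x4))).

x2 ↔ x1 = True ↔ True = True
(x2 ↔ x1) → x4 = True → False = False
¬((x2 ↔ x1) → x4) = ¬False = True
¬((x2 ↔ x1) → x4) ⊕ x2 = True ⊕ True = False
x3 ↔ x1 = True ↔ True = True
(¬((x2 ↔ x1) → x4) ⊕ x2) ∧ (x3 ↔ x1) = False ∧ True = False
x1 → x4 = True → False = False
¬(x1 → x4) = ¬False = True
x2 ⊕ x3 = True ⊕ True = False
¬(x2 ⊕ x3) = ¬False = True
¬(x1 → x4) ⊕ ¬(x2 ⊕ x3) = True ⊕ True = False
(¬(x1 → x4) ⊕ ¬(x2 ⊕ x3)) → x3 = False → True = True
x1 ∨ x4 = True ∨ False = True
x3 → (x1 ∨ x4) = True → True = True
x1 ⊕ x4 = True ⊕ False = True
(x3 → (x1 ∨ x4)) ↔ (x1 ⊕ x4) = True ↔ True = True
((¬(x1 → x4) ⊕ ¬(x2 ⊕ x3)) → x3) ↔ ((x3 → (x1 ∨ x4)) ↔ (x1 ⊕ x4)) = True ↔ True = True
((¬((x2 ↔ x1) → x4) ⊕ x2) ∧ (x3 ↔ x1)) → (((¬(x1 → x4) ⊕ ¬(x2 ⊕ x3)) → x3) ↔ ((x3 → (x1 ∨ x4)) ↔ (x1 ⊕ x4))) = False → True = True

True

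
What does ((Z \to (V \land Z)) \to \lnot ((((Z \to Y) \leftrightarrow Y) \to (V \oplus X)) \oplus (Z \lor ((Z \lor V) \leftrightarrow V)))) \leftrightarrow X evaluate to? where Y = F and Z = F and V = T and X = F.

F

V \land Z = T \land F = F
Z \to (V \land Z) = F \to F = T
Z \to Y = F \to F = T
(Z \to Y) \leftrightarrow Y = T \leftrightarrow F = F
V \oplus X = T \oplus F = T
((Z \to Y) \leftrightarrow Y) \to (V \oplus X) = F \to T = T
Z \lor V = F \lor T = T
(Z \lor V) \leftrightarrow V = T \leftrightarrow T = T
Z \lor ((Z \lor V) \leftrightarrow V) = F \lor T = T
(((Z \to Y) \leftrightarrow Y) \to (V \oplus X)) \oplus (Z \lor ((Z \lor V) \leftrightarrow V)) = T \oplus T = F
\lnot ((((Z \to Y) \leftrightarrow Y) \to (V \oplus X)) \oplus (Z \lor ((Z \lor V) \leftrightarrow V))) = \lnot F = T
(Z \to (V \land Z)) \to \lnot ((((Z \to Y) \leftrightarrow Y) \to (V \oplus X)) \oplus (Z \lor ((Z \lor V) \leftrightarrow V))) = T \to T = T
((Z \to (V \land Z)) \to \lnot ((((Z \to Y) \leftrightarrow Y) \to (V \oplus X)) \oplus (Z \lor ((Z \lor V) \leftrightarrow V)))) \leftrightarrow X = T \leftrightarrow F = F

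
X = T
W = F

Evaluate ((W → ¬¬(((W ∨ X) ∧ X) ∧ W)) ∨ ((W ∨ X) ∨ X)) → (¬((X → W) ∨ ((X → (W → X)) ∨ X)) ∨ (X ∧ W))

F

W ∨ X = F ∨ T = T
(W ∨ X) ∧ X = T ∧ T = T
((W ∨ X) ∧ X) ∧ W = T ∧ F = F
¬(((W ∨ X) ∧ X) ∧ W) = ¬F = T
¬¬(((W ∨ X) ∧ X) ∧ W) = ¬T = F
W → ¬¬(((W ∨ X) ∧ X) ∧ W) = F → F = T
W ∨ X = F ∨ T = T
(W ∨ X) ∨ X = T ∨ T = T
(W → ¬¬(((W ∨ X) ∧ X) ∧ W)) ∨ ((W ∨ X) ∨ X) = T ∨ T = T
X → W = T → F = F
W → X = F → T = T
X → (W → X) = T → T = T
(X → (W → X)) ∨ X = T ∨ T = T
(X → W) ∨ ((X → (W → X)) ∨ X) = F ∨ T = T
¬((X → W) ∨ ((X → (W → X)) ∨ X)) = ¬T = F
X ∧ W = T ∧ F = F
¬((X → W) ∨ ((X → (W → X)) ∨ X)) ∨ (X ∧ W) = F ∨ F = F
((W → ¬¬(((W ∨ X) ∧ X) ∧ W)) ∨ ((W ∨ X) ∨ X)) → (¬((X → W) ∨ ((X → (W → X)) ∨ X)) ∨ (X ∧ W)) = T → F = F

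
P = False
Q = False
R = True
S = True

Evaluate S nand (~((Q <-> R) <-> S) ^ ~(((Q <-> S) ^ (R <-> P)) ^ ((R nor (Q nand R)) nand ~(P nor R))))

Q <-> R = False <-> True = False
(Q <-> R) <-> S = False <-> True = False
~((Q <-> R) <-> S) = ~False = True
Q <-> S = False <-> True = False
R <-> P = True <-> False = False
(Q <-> S) ^ (R <-> P) = False ^ False = False
Q nand R = False nand True = True
R nor (Q nand R) = True nor True = False
P nor R = False nor True = False
~(P nor R) = ~False = True
(R nor (Q nand R)) nand ~(P nor R) = False nand True = True
((Q <-> S) ^ (R <-> P)) ^ ((R nor (Q nand R)) nand ~(P nor R)) = False ^ True = True
~(((Q <-> S) ^ (R <-> P)) ^ ((R nor (Q nand R)) nand ~(P nor R))) = ~True = False
~((Q <-> R) <-> S) ^ ~(((Q <-> S) ^ (R <-> P)) ^ ((R nor (Q nand R)) nand ~(P nor R))) = True ^ False = True
S nand (~((Q <-> R) <-> S) ^ ~(((Q <-> S) ^ (R <-> P)) ^ ((R nor (Q nand R)) nand ~(P nor R)))) = True nand True = False

False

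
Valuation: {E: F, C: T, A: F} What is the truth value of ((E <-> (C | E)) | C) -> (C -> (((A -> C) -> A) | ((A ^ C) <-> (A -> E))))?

T

C | E = T | F = T
E <-> (C | E) = F <-> T = F
(E <-> (C | E)) | C = F | T = T
A -> C = F -> T = T
(A -> C) -> A = T -> F = F
A ^ C = F ^ T = T
A -> E = F -> F = T
(A ^ C) <-> (A -> E) = T <-> T = T
((A -> C) -> A) | ((A ^ C) <-> (A -> E)) = F | T = T
C -> (((A -> C) -> A) | ((A ^ C) <-> (A -> E))) = T -> T = T
((E <-> (C | E)) | C) -> (C -> (((A -> C) -> A) | ((A ^ C) <-> (A -> E)))) = T -> T = T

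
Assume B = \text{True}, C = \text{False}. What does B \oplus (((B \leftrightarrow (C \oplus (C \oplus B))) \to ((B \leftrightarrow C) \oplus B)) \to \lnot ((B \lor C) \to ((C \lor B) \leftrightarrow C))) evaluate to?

\text{False}

C \oplus B = \text{False} \oplus \text{True} = \text{True}
C \oplus (C \oplus B) = \text{False} \oplus \text{True} = \text{True}
B \leftrightarrow (C \oplus (C \oplus B)) = \text{True} \leftrightarrow \text{True} = \text{True}
B \leftrightarrow C = \text{True} \leftrightarrow \text{False} = \text{False}
(B \leftrightarrow C) \oplus B = \text{False} \oplus \text{True} = \text{True}
(B \leftrightarrow (C \oplus (C \oplus B))) \to ((B \leftrightarrow C) \oplus B) = \text{True} \to \text{True} = \text{True}
B \lor C = \text{True} \lor \text{False} = \text{True}
C \lor B = \text{False} \lor \text{True} = \text{True}
(C \lor B) \leftrightarrow C = \text{True} \leftrightarrow \text{False} = \text{False}
(B \lor C) \to ((C \lor B) \leftrightarrow C) = \text{True} \to \text{False} = \text{False}
\lnot ((B \lor C) \to ((C \lor B) \leftrightarrow C)) = \lnot \text{False} = \text{True}
((B \leftrightarrow (C \oplus (C \oplus B))) \to ((B \leftrightarrow C) \oplus B)) \to \lnot ((B \lor C) \to ((C \lor B) \leftrightarrow C)) = \text{True} \to \text{True} = \text{True}
B \oplus (((B \leftrightarrow (C \oplus (C \oplus B))) \to ((B \leftrightarrow C) \oplus B)) \to \lnot ((B \lor C) \to ((C \lor B) \leftrightarrow C))) = \text{True} \oplus \text{True} = \text{False}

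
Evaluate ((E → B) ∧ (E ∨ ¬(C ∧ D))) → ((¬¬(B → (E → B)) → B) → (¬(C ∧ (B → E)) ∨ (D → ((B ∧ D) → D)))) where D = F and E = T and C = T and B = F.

E → B = T → F = F
C ∧ D = T ∧ F = F
¬(C ∧ D) = ¬F = T
E ∨ ¬(C ∧ D) = T ∨ T = T
(E → B) ∧ (E ∨ ¬(C ∧ D)) = F ∧ T = F
E → B = T → F = F
B → (E → B) = F → F = T
¬(B → (E → B)) = ¬T = F
¬¬(B → (E → B)) = ¬F = T
¬¬(B → (E → B)) → B = T → F = F
B → E = F → T = T
C ∧ (B → E) = T ∧ T = T
¬(C ∧ (B → E)) = ¬T = F
B ∧ D = F ∧ F = F
(B ∧ D) → D = F → F = T
D → ((B ∧ D) → D) = F → T = T
¬(C ∧ (B → E)) ∨ (D → ((B ∧ D) → D)) = F ∨ T = T
(¬¬(B → (E → B)) → B) → (¬(C ∧ (B → E)) ∨ (D → ((B ∧ D) → D))) = F → T = T
((E → B) ∧ (E ∨ ¬(C ∧ D))) → ((¬¬(B → (E → B)) → B) → (¬(C ∧ (B → E)) ∨ (D → ((B ∧ D) → D)))) = F → T = T

T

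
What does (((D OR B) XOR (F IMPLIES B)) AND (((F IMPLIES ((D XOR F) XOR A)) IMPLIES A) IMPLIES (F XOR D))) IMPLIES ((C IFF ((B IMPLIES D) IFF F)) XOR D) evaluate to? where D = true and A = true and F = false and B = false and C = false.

true

D OR B = true OR false = true
F IMPLIES B = false IMPLIES false = true
(D OR B) XOR (F IMPLIES B) = true XOR true = false
D XOR F = true XOR false = true
(D XOR F) XOR A = true XOR true = false
F IMPLIES ((D XOR F) XOR A) = false IMPLIES false = true
(F IMPLIES ((D XOR F) XOR A)) IMPLIES A = true IMPLIES true = true
F XOR D = false XOR true = true
((F IMPLIES ((D XOR F) XOR A)) IMPLIES A) IMPLIES (F XOR D) = true IMPLIES true = true
((D OR B) XOR (F IMPLIES B)) AND (((F IMPLIES ((D XOR F) XOR A)) IMPLIES A) IMPLIES (F XOR D)) = false AND true = false
B IMPLIES D = false IMPLIES true = true
(B IMPLIES D) IFF F = true IFF false = false
C IFF ((B IMPLIES D) IFF F) = false IFF false = true
(C IFF ((B IMPLIES D) IFF F)) XOR D = true XOR true = false
(((D OR B) XOR (F IMPLIES B)) AND (((F IMPLIES ((D XOR F) XOR A)) IMPLIES A) IMPLIES (F XOR D))) IMPLIES ((C IFF ((B IMPLIES D) IFF F)) XOR D) = false IMPLIES false = true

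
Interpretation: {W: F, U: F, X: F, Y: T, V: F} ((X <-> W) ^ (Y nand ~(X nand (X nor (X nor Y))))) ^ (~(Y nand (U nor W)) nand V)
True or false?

X <-> W = F <-> F = T
X nor Y = F nor T = F
X nor (X nor Y) = F nor F = T
X nand (X nor (X nor Y)) = F nand T = T
~(X nand (X nor (X nor Y))) = ~T = F
Y nand ~(X nand (X nor (X nor Y))) = T nand F = T
(X <-> W) ^ (Y nand ~(X nand (X nor (X nor Y)))) = T ^ T = F
U nor W = F nor F = T
Y nand (U nor W) = T nand T = F
~(Y nand (U nor W)) = ~F = T
~(Y nand (U nor W)) nand V = T nand F = T
((X <-> W) ^ (Y nand ~(X nand (X nor (X nor Y))))) ^ (~(Y nand (U nor W)) nand V) = F ^ T = T

T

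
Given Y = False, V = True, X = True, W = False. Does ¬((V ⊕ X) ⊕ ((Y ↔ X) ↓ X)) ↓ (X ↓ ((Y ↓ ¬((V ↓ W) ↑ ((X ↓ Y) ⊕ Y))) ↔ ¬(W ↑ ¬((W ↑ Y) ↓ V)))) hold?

Substituting Y=False, V=True, X=True, W=False:
V ⊕ X = True ⊕ True = False
Y ↔ X = False ↔ True = False
(Y ↔ X) ↓ X = False ↓ True = False
(V ⊕ X) ⊕ ((Y ↔ X) ↓ X) = False ⊕ False = False
¬((V ⊕ X) ⊕ ((Y ↔ X) ↓ X)) = ¬False = True
V ↓ W = True ↓ False = False
X ↓ Y = True ↓ False = False
(X ↓ Y) ⊕ Y = False ⊕ False = False
(V ↓ W) ↑ ((X ↓ Y) ⊕ Y) = False ↑ False = True
¬((V ↓ W) ↑ ((X ↓ Y) ⊕ Y)) = ¬True = False
Y ↓ ¬((V ↓ W) ↑ ((X ↓ Y) ⊕ Y)) = False ↓ False = True
W ↑ Y = False ↑ False = True
(W ↑ Y) ↓ V = True ↓ True = False
¬((W ↑ Y) ↓ V) = ¬False = True
W ↑ ¬((W ↑ Y) ↓ V) = False ↑ True = True
¬(W ↑ ¬((W ↑ Y) ↓ V)) = ¬True = False
(Y ↓ ¬((V ↓ W) ↑ ((X ↓ Y) ⊕ Y))) ↔ ¬(W ↑ ¬((W ↑ Y) ↓ V)) = True ↔ False = False
X ↓ ((Y ↓ ¬((V ↓ W) ↑ ((X ↓ Y) ⊕ Y))) ↔ ¬(W ↑ ¬((W ↑ Y) ↓ V))) = True ↓ False = False
¬((V ⊕ X) ⊕ ((Y ↔ X) ↓ X)) ↓ (X ↓ ((Y ↓ ¬((V ↓ W) ↑ ((X ↓ Y) ⊕ Y))) ↔ ¬(W ↑ ¬((W ↑ Y) ↓ V)))) = True ↓ False = False

False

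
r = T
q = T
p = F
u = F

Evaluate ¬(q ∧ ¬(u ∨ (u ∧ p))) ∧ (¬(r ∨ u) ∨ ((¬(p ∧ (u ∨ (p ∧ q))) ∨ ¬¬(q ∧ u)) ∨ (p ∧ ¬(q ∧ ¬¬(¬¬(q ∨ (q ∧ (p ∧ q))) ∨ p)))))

u ∧ p = F ∧ F = F
u ∨ (u ∧ p) = F ∨ F = F
¬(u ∨ (u ∧ p)) = ¬F = T
q ∧ ¬(u ∨ (u ∧ p)) = T ∧ T = T
¬(q ∧ ¬(u ∨ (u ∧ p))) = ¬T = F
r ∨ u = T ∨ F = T
¬(r ∨ u) = ¬T = F
p ∧ q = F ∧ T = F
u ∨ (p ∧ q) = F ∨ F = F
p ∧ (u ∨ (p ∧ q)) = F ∧ F = F
¬(p ∧ (u ∨ (p ∧ q))) = ¬F = T
q ∧ u = T ∧ F = F
¬(q ∧ u) = ¬F = T
¬¬(q ∧ u) = ¬T = F
¬(p ∧ (u ∨ (p ∧ q))) ∨ ¬¬(q ∧ u) = T ∨ F = T
p ∧ q = F ∧ T = F
q ∧ (p ∧ q) = T ∧ F = F
q ∨ (q ∧ (p ∧ q)) = T ∨ F = T
¬(q ∨ (q ∧ (p ∧ q))) = ¬T = F
¬¬(q ∨ (q ∧ (p ∧ q))) = ¬F = T
¬¬(q ∨ (q ∧ (p ∧ q))) ∨ p = T ∨ F = T
¬(¬¬(q ∨ (q ∧ (p ∧ q))) ∨ p) = ¬T = F
¬¬(¬¬(q ∨ (q ∧ (p ∧ q))) ∨ p) = ¬F = T
q ∧ ¬¬(¬¬(q ∨ (q ∧ (p ∧ q))) ∨ p) = T ∧ T = T
¬(q ∧ ¬¬(¬¬(q ∨ (q ∧ (p ∧ q))) ∨ p)) = ¬T = F
p ∧ ¬(q ∧ ¬¬(¬¬(q ∨ (q ∧ (p ∧ q))) ∨ p)) = F ∧ F = F
(¬(p ∧ (u ∨ (p ∧ q))) ∨ ¬¬(q ∧ u)) ∨ (p ∧ ¬(q ∧ ¬¬(¬¬(q ∨ (q ∧ (p ∧ q))) ∨ p))) = T ∨ F = T
¬(r ∨ u) ∨ ((¬(p ∧ (u ∨ (p ∧ q))) ∨ ¬¬(q ∧ u)) ∨ (p ∧ ¬(q ∧ ¬¬(¬¬(q ∨ (q ∧ (p ∧ q))) ∨ p)))) = F ∨ T = T
¬(q ∧ ¬(u ∨ (u ∧ p))) ∧ (¬(r ∨ u) ∨ ((¬(p ∧ (u ∨ (p ∧ q))) ∨ ¬¬(q ∧ u)) ∨ (p ∧ ¬(q ∧ ¬¬(¬¬(q ∨ (q ∧ (p ∧ q))) ∨ p))))) = F ∧ T = F

F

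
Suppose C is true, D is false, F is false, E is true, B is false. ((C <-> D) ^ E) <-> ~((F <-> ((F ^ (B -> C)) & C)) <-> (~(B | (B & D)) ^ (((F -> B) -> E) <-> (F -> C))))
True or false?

0

C <-> D = 1 <-> 0 = 0
(C <-> D) ^ E = 0 ^ 1 = 1
B -> C = 0 -> 1 = 1
F ^ (B -> C) = 0 ^ 1 = 1
(F ^ (B -> C)) & C = 1 & 1 = 1
F <-> ((F ^ (B -> C)) & C) = 0 <-> 1 = 0
B & D = 0 & 0 = 0
B | (B & D) = 0 | 0 = 0
~(B | (B & D)) = ~0 = 1
F -> B = 0 -> 0 = 1
(F -> B) -> E = 1 -> 1 = 1
F -> C = 0 -> 1 = 1
((F -> B) -> E) <-> (F -> C) = 1 <-> 1 = 1
~(B | (B & D)) ^ (((F -> B) -> E) <-> (F -> C)) = 1 ^ 1 = 0
(F <-> ((F ^ (B -> C)) & C)) <-> (~(B | (B & D)) ^ (((F -> B) -> E) <-> (F -> C))) = 0 <-> 0 = 1
~((F <-> ((F ^ (B -> C)) & C)) <-> (~(B | (B & D)) ^ (((F -> B) -> E) <-> (F -> C)))) = ~1 = 0
((C <-> D) ^ E) <-> ~((F <-> ((F ^ (B -> C)) & C)) <-> (~(B | (B & D)) ^ (((F -> B) -> E) <-> (F -> C)))) = 1 <-> 0 = 0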